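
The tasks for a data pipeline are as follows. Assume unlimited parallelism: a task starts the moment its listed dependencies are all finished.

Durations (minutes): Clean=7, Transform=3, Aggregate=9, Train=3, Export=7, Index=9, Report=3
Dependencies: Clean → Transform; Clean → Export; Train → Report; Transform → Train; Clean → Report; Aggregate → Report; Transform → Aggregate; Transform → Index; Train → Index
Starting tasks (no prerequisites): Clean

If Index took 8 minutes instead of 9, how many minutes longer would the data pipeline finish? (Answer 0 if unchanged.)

0

Baseline: Clean→Transform→Train→Index = 7+3+3+9 = 22 → 22 minutes.
Index lies on that path, so at 8 minutes the path becomes 21 minutes.
Now Clean→Transform→Aggregate→Report = 7+3+9+3 = 22 is longest, so the finish becomes 22 minutes.
Change in finish: 22 − 22 = +0 minutes.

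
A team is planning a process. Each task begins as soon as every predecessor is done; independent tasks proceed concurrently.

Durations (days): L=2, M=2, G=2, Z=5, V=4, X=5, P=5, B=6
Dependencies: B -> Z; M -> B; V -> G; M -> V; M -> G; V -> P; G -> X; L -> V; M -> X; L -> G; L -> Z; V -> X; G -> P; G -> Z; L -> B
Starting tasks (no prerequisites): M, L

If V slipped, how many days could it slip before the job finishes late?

0

The longest chain is M→V→G→Z = 2+4+2+5 = 13; overall finish 13 days.
The longest chain containing V totals 13 days.
So V can slip 6 − 6 = 0 days.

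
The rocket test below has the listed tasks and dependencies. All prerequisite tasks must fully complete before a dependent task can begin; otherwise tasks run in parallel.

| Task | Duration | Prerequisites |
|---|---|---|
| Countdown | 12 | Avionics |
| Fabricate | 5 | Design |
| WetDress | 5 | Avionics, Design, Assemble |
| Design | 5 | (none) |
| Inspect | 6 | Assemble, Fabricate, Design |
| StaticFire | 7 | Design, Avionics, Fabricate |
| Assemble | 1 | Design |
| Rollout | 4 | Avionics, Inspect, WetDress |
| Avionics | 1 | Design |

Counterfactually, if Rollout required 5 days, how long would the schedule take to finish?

The binding path is Design→Fabricate→Inspect→Rollout = 5+5+6+4 = 20; finish at 20 days.
Rollout is on the critical path; changing it to 5 makes that path 21 days.
That remains the longest chain; total 21 days.

21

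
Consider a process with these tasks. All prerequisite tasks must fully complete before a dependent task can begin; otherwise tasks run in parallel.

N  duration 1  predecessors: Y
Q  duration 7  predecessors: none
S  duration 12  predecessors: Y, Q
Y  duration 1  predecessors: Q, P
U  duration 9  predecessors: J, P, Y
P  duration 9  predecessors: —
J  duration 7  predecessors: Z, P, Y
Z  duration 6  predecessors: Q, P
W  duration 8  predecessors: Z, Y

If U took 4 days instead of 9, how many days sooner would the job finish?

5

The binding path is P→Z→J→U = 9+6+7+9 = 31; finish at 31 days.
U lies on that path, so at 4 days the path becomes 26 days.
That remains the longest chain; total 26 days.
Change in finish: 26 − 31 = -5 days.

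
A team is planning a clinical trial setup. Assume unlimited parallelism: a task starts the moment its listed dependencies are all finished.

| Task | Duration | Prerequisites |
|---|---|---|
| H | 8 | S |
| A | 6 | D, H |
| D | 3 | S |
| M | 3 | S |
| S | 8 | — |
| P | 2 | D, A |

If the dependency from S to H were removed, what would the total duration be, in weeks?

19

With the dependency in place, S→H→A→P = 8+8+6+2 = 24 sets the finish at 24 weeks.
Without S→H, H's earliest start moves from 8 to 0.
New critical path: S→D→A→P = 8+3+6+2 = 19 ⇒ 19 weeks.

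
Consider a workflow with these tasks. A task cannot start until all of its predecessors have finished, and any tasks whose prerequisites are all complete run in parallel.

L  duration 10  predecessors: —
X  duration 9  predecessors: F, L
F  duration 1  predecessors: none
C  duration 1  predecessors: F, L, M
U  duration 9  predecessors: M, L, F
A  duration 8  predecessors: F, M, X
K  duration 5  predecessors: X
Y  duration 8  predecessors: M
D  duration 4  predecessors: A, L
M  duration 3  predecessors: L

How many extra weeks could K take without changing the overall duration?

L→X→A→D = 10+9+8+4 = 31 sets the makespan at 31 weeks.
K finishes as early as 24 and must finish by 31.
Float = 31 − 24 = 7.

7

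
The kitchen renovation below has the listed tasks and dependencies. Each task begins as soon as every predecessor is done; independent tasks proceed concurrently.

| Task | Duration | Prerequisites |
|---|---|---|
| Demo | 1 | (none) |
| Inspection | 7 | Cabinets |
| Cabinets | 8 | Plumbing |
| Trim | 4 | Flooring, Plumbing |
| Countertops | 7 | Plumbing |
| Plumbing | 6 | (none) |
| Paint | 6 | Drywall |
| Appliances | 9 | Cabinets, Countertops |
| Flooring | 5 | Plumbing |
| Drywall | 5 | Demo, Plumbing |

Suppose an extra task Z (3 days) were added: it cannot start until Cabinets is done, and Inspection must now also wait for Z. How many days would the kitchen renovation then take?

24

Originally the kitchen renovation takes 23 days.
With Z inserted, Inspection now waits for max(Cabinets, Z).
New critical path: Plumbing→Cabinets→Z→Inspection = 6+8+3+7 = 24 ⇒ 24 days.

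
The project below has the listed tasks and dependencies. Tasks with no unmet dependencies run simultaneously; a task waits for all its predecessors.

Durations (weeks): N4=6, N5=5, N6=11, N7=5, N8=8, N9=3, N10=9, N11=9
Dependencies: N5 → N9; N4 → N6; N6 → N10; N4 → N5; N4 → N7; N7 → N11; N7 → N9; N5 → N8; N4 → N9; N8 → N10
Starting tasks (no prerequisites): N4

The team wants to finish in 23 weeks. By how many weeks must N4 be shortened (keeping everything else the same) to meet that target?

Current finish: 28 weeks; target: 23.
N4 is on every critical path, so each week cut from N4 cuts the finish by one (this holds down to a finish of 23).
Need 28 − 23 = 5 weeks off N4 → N4 becomes 1 week, finish becomes 23.

5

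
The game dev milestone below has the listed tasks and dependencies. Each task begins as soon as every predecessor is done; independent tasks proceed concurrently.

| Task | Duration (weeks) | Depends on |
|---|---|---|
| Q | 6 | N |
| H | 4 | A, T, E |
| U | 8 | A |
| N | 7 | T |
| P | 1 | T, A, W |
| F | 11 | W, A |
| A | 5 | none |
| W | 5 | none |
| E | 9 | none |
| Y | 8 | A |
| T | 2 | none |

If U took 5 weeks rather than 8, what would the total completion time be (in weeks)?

Baseline: A→F = 5+11 = 16 → 16 weeks.
U is off the critical path — its longest chain is 13 weeks, giving 3 of slack.
The critical path is still A→F; finish is now 16 weeks.

16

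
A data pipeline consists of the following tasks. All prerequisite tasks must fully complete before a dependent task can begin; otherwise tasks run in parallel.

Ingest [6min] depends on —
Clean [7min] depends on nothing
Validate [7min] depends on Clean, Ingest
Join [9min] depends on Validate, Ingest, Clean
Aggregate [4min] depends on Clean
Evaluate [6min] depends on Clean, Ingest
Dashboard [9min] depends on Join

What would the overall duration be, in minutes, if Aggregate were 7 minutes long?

The binding path is Clean→Validate→Join→Dashboard = 7+7+9+9 = 32; finish at 32 minutes.
The longest path through Aggregate is only 11 minutes, so Aggregate has float 21.
The critical path is still Clean→Validate→Join→Dashboard; finish is now 32 minutes.

32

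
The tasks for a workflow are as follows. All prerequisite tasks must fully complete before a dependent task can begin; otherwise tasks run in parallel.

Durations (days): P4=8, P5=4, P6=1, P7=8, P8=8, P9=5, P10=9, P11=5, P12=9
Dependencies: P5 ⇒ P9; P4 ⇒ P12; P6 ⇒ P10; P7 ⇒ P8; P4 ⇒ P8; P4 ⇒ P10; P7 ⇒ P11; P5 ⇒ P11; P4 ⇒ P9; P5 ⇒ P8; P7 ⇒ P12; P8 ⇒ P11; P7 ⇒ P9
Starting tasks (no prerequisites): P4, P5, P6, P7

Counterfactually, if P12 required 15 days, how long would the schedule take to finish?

23

Actual critical path: P4→P8→P11 = 8+8+5 = 21 ⇒ 21 days.
P12 is off the critical path — its longest chain is 17 days, giving 4 of slack.
The binding chain switches to P4→P12 = 8+15 = 23; finish 23 days.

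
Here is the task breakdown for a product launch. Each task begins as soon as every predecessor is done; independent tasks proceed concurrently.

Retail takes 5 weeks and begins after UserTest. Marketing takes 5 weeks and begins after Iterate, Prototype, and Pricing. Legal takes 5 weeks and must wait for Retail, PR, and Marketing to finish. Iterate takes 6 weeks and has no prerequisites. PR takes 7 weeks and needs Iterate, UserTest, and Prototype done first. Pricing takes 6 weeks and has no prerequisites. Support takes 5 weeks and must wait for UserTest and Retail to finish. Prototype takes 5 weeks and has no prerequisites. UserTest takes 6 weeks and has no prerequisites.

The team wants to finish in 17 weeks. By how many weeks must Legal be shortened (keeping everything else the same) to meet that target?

Current finish: 18 weeks; target: 17.
Legal is on every critical path, so each week cut from Legal cuts the finish by one (this holds down to a finish of 16).
Need 18 − 17 = 1 week off Legal → Legal becomes 4 weeks, finish becomes 17.

1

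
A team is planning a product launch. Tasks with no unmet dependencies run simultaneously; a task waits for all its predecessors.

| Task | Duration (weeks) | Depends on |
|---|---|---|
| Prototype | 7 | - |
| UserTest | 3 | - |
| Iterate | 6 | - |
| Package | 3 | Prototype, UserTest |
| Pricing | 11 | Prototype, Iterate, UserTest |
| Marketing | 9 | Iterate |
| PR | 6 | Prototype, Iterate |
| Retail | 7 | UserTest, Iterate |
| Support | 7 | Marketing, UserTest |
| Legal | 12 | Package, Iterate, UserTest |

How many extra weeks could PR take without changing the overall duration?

9

Critical path: Prototype→Package→Legal = 7+3+12 = 22, so the finish is 22 weeks.
Longest path through PR: 13 weeks (earliest finish 13, latest finish 22).
So PR can slip 22 − 13 = 9 weeks.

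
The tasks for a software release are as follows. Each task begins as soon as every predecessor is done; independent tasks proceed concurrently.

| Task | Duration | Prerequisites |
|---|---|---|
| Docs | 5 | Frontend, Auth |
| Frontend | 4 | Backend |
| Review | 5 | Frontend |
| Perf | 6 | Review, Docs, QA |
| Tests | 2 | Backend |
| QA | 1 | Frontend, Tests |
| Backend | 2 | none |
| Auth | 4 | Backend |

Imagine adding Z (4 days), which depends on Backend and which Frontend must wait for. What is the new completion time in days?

21

Originally the job takes 17 days.
With Z inserted, Frontend now waits for max(Backend, Z).
New critical path: Backend→Z→Frontend→Docs→Perf = 2+4+4+5+6 = 21 ⇒ 21 days.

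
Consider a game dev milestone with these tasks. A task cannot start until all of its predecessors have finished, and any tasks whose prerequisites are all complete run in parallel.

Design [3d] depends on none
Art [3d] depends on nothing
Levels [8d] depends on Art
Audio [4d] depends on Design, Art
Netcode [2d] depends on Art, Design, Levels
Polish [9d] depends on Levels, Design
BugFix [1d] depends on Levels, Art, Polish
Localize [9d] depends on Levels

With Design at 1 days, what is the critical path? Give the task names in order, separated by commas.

Actual critical path: Art→Levels→Polish→BugFix = 3+8+9+1 = 21 ⇒ 21 days.
The longest path through Design is only 13 days, so Design has float 8.
No other chain overtakes it, so the finish is 21 days.

Art, Levels, Polish, BugFix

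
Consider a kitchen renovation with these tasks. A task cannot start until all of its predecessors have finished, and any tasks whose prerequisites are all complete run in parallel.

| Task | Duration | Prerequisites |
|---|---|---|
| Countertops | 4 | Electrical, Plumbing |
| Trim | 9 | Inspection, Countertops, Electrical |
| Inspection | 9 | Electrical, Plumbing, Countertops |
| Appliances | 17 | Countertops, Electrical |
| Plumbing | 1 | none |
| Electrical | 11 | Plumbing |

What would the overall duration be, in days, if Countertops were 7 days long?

Actual critical path: Plumbing→Electrical→Countertops→Inspection→Trim = 1+11+4+9+9 = 34 ⇒ 34 days.
Countertops is on the critical path; changing it to 7 makes that path 37 days.
That remains the longest chain; total 37 days.

37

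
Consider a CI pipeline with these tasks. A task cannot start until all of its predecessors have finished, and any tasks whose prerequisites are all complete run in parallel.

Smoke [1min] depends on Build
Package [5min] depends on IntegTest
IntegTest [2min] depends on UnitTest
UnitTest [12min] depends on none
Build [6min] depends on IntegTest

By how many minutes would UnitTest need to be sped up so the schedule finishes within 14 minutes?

7

Current finish: 21 minutes; target: 14.
UnitTest is on every critical path, so each minute cut from UnitTest cuts the finish by one (this holds down to a finish of 10).
Need 21 − 14 = 7 minutes off UnitTest → UnitTest becomes 5 minutes, finish becomes 14.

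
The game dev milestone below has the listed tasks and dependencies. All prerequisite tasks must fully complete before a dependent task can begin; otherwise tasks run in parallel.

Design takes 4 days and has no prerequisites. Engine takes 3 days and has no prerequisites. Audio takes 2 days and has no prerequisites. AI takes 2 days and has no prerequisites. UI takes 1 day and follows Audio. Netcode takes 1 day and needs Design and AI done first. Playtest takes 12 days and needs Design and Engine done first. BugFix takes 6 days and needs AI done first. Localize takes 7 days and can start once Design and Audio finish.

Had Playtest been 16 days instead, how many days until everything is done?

20

Actual critical path: Design→Playtest = 4+12 = 16 ⇒ 16 days.
Playtest lies on that path, so at 16 days the path becomes 20 days.
That remains the longest chain; total 20 days.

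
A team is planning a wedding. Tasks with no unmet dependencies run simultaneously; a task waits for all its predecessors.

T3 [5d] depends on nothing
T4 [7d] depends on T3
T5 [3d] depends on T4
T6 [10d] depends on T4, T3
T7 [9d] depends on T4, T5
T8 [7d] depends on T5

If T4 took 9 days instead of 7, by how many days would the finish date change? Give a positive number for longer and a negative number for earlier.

As given, the longest chain is T3→T4→T5→T7 = 5+7+3+9 = 24, so the finish is 24 days.
T4 is on the critical path; changing it to 9 makes that path 26 days.
That remains the longest chain; total 26 days.
Change in finish: 26 − 24 = +2 days.

2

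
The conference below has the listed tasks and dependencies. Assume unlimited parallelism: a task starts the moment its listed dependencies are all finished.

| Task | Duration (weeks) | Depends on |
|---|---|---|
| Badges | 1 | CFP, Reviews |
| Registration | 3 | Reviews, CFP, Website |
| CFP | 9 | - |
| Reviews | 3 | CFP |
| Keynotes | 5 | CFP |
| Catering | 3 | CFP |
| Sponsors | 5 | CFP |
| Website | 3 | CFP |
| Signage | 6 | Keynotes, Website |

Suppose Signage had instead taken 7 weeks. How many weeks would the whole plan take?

Actual critical path: CFP→Keynotes→Signage = 9+5+6 = 20 ⇒ 20 weeks.
Since Signage is critical, the +1 change carries straight to that chain (now 21 weeks).
That remains the longest chain; total 21 weeks.

21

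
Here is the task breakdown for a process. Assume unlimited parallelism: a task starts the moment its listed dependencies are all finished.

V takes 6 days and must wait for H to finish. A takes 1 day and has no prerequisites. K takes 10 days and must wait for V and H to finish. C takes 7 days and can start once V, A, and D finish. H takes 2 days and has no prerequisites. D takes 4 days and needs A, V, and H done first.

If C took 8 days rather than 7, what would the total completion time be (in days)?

20

The binding path is H→V→D→C = 2+6+4+7 = 19; finish at 19 days.
Since C is critical, the +1 change carries straight to that chain (now 20 days).
That remains the longest chain; total 20 days.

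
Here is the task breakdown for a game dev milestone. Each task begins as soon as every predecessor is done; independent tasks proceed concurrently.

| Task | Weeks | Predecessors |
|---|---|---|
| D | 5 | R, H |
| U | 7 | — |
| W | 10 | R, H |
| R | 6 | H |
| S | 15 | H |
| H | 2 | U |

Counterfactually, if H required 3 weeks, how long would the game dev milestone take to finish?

Baseline: U→H→R→W = 7+2+6+10 = 25 → 25 weeks.
H is on the critical path; changing it to 3 makes that path 26 weeks.
That remains the longest chain; total 26 weeks.

26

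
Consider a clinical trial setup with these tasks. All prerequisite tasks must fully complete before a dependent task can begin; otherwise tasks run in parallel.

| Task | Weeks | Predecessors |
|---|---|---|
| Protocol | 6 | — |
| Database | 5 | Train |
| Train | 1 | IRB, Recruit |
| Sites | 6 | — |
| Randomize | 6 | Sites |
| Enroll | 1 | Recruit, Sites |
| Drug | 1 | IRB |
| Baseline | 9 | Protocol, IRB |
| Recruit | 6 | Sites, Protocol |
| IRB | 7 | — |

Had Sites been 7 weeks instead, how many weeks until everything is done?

Critical path before the change: Sites→Recruit→Train→Database = 6+6+1+5 = 18 giving 18 weeks.
Since Sites is critical, the +1 change carries straight to that chain (now 19 weeks).
That remains the longest chain; total 19 weeks.

19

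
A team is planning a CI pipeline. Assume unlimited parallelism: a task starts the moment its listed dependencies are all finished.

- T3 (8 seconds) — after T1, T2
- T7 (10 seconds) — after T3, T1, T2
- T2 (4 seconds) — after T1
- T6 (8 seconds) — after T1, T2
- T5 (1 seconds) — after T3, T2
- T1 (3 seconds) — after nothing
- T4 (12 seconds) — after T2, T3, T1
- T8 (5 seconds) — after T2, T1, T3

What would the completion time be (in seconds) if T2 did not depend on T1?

24

Before: longest chain T1→T2→T3→T4 = 3+4+8+12 = 27, finish 27.
Without T1→T2, T2's earliest start moves from 3 to 0.
After: T2→T3→T4 = 4+8+12 = 24 → 24 seconds.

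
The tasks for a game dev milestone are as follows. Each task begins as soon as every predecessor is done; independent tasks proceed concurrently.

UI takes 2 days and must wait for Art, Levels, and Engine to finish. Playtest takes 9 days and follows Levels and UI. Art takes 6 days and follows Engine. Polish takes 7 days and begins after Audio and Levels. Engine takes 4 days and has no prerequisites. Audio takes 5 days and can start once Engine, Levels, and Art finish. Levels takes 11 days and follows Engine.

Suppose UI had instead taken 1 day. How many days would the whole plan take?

Critical path before the change: Engine→Levels→Audio→Polish = 4+11+5+7 = 27 giving 27 days.
The longest path through UI is only 26 days, so UI has float 1.
No other chain overtakes it, so the finish is 27 days.

27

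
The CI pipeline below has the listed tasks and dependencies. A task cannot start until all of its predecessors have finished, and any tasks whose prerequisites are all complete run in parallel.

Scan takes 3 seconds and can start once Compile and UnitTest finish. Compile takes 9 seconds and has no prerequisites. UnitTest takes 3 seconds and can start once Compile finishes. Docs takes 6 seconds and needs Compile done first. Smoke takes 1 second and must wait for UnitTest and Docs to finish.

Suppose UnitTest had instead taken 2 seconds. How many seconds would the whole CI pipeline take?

Critical path before the change: Compile→Docs→Smoke = 9+6+1 = 16 giving 16 seconds.
UnitTest has 1 second of float (longest path through it is 15).
That remains the longest chain; total 16 seconds.

16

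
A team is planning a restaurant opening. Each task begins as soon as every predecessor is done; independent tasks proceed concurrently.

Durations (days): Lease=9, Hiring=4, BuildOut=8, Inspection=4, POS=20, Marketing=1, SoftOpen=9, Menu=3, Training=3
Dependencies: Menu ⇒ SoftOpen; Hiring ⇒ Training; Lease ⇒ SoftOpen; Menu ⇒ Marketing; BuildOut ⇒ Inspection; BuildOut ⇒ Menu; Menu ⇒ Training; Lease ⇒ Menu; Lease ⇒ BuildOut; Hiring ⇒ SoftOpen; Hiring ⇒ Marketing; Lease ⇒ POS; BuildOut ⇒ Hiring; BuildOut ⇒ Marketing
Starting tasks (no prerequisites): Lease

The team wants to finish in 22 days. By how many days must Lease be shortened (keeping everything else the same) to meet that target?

Current finish: 30 days; target: 22.
Lease is on every critical path, so each day cut from Lease cuts the finish by one (this holds down to a finish of 22).
Need 30 − 22 = 8 days off Lease → Lease becomes 1 day, finish becomes 22.

8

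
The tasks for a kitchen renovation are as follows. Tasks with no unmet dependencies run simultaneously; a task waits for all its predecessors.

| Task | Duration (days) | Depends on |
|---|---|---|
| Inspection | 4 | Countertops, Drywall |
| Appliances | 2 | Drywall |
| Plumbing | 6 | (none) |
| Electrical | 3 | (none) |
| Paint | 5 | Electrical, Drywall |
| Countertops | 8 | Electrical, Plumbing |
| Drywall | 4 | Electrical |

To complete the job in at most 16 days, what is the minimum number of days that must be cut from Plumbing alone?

Current finish: 18 days; target: 16.
Plumbing is on every critical path, so each day cut from Plumbing cuts the finish by one (this holds down to a finish of 15).
Need 18 − 16 = 2 days off Plumbing → Plumbing becomes 4 days, finish becomes 16.

2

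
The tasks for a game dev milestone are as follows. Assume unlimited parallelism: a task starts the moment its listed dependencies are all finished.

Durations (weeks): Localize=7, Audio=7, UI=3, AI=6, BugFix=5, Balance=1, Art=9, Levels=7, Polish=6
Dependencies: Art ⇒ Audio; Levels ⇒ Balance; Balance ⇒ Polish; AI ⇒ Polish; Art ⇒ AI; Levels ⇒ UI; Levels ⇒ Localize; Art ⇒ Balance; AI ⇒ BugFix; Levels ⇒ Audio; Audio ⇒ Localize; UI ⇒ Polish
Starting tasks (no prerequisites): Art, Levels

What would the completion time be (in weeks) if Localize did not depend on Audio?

With the dependency in place, Art→Audio→Localize = 9+7+7 = 23 sets the finish at 23 weeks.
Without Audio→Localize, Localize's earliest start moves from 16 to 7.
New critical path: Art→AI→Polish = 9+6+6 = 21 ⇒ 21 weeks.

21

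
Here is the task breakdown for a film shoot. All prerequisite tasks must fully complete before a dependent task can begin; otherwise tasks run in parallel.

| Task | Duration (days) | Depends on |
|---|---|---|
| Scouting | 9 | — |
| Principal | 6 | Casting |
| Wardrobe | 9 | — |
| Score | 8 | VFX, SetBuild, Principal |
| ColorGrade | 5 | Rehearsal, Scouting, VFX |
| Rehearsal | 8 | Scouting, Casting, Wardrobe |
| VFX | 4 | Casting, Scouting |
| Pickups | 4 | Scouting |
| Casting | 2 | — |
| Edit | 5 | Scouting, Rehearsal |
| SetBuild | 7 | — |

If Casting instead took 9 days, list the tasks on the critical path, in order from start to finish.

Casting, Principal, Score

Critical path before the change: Scouting→Rehearsal→Edit = 9+8+5 = 22 giving 22 days.
Casting is off the critical path — its longest chain is 16 days, giving 6 of slack.
Now Casting→Principal→Score = 9+6+8 = 23 is longest, so the finish becomes 23 days.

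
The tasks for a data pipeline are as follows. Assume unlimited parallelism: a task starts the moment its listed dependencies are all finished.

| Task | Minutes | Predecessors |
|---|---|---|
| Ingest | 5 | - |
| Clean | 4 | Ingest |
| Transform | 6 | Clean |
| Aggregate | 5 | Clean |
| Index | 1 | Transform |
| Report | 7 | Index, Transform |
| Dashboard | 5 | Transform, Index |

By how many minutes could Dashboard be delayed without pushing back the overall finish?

The longest chain is Ingest→Clean→Transform→Index→Report = 5+4+6+1+7 = 23; overall finish 23 minutes.
Longest path through Dashboard: 21 minutes (earliest finish 21, latest finish 23).
Slack of Dashboard = 18 − 16 = 2 minutes.

2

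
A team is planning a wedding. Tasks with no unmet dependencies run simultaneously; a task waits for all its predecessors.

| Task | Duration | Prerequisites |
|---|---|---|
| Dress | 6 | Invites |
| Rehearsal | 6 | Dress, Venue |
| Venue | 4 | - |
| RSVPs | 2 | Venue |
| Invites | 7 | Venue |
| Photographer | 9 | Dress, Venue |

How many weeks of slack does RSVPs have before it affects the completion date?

Venue→Invites→Dress→Photographer = 4+7+6+9 = 26 sets the makespan at 26 weeks.
Longest path through RSVPs: 6 weeks (earliest finish 6, latest finish 26).
Float = 26 − 6 = 20.

20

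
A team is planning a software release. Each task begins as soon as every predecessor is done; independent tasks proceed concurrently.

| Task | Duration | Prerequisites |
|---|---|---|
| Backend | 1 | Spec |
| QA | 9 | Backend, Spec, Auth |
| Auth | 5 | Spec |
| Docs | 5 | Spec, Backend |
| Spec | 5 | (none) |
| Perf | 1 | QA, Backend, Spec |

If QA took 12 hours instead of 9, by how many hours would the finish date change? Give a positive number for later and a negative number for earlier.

Critical path before the change: Spec→Auth→QA→Perf = 5+5+9+1 = 20 giving 20 hours.
QA lies on that path, so at 12 hours the path becomes 23 hours.
The critical path is still Spec→Auth→QA→Perf; finish is now 23 hours.
Change in finish: 23 − 20 = +3 hours.

3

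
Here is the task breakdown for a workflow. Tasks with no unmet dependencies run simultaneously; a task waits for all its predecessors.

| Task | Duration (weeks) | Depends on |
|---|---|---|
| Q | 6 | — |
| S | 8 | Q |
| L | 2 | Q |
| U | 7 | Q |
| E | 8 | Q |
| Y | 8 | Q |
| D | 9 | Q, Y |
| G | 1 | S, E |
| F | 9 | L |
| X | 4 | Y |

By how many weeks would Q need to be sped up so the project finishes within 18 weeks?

Current finish: 23 weeks; target: 18.
Q is on every critical path, so each week cut from Q cuts the finish by one (this holds down to a finish of 18).
Need 23 − 18 = 5 weeks off Q → Q becomes 1 week, finish becomes 18.

5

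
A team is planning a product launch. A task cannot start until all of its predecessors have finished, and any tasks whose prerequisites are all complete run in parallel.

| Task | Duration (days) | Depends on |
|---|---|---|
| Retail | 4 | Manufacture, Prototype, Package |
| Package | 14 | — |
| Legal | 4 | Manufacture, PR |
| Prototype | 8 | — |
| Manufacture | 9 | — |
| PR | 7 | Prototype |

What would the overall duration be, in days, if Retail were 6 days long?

Critical path before the change: Prototype→PR→Legal = 8+7+4 = 19 giving 19 days.
The longest path through Retail is only 18 days, so Retail has float 1.
The binding chain switches to Package→Retail = 14+6 = 20; finish 20 days.

20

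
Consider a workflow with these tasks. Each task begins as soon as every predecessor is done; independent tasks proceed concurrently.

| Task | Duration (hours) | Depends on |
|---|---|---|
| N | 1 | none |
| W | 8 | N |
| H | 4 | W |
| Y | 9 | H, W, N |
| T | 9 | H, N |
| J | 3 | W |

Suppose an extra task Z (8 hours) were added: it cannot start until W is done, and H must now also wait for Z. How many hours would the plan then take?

30

Originally the plan takes 22 hours.
With Z inserted, H now waits for max(W, Z).
New critical path: N→W→Z→H→Y = 1+8+8+4+9 = 30 ⇒ 30 hours.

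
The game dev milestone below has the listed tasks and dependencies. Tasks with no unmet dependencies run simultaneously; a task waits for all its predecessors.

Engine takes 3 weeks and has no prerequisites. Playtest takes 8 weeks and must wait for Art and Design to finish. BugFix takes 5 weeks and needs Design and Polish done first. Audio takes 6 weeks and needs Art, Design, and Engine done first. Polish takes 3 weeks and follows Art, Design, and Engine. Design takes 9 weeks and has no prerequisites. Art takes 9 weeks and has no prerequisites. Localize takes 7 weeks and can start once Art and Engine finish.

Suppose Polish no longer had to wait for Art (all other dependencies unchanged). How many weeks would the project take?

Before: longest chain Design→Playtest = 9+8 = 17, finish 17.
Dropping Art→Polish doesn't change Polish's earliest start (9); another predecessor still binds.
New critical path: Design→Playtest = 9+8 = 17 ⇒ 17 weeks.

17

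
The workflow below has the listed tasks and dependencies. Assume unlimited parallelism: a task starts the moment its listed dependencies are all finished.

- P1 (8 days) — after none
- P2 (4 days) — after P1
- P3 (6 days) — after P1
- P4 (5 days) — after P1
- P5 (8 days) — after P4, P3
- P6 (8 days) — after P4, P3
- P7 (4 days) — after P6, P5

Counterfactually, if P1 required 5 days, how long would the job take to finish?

Actual critical path: P1→P3→P5→P7 = 8+6+8+4 = 26 ⇒ 26 days.
P1 is on the critical path; changing it to 5 makes that path 23 days.
No other chain overtakes it, so the finish is 23 days.

23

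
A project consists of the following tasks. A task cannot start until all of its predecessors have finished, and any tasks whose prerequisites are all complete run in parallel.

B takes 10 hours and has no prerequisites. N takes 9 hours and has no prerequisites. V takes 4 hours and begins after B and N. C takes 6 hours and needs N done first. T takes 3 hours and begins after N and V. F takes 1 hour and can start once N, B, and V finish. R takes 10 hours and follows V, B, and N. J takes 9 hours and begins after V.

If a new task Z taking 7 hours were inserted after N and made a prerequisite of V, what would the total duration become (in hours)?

Originally the project takes 24 hours.
With Z inserted, V now waits for max(B, N, Z).
New critical path: N→Z→V→R = 9+7+4+10 = 30 ⇒ 30 hours.

30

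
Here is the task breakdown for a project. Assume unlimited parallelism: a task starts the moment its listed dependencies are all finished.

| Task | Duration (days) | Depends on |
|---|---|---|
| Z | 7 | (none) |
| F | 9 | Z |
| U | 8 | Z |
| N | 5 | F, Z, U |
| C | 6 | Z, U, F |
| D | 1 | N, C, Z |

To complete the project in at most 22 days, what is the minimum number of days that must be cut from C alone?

Current finish: 23 days; target: 22.
C is on every critical path, so each day cut from C cuts the finish by one (this holds down to a finish of 22).
Need 23 − 22 = 1 day off C → C becomes 5 days, finish becomes 22.

1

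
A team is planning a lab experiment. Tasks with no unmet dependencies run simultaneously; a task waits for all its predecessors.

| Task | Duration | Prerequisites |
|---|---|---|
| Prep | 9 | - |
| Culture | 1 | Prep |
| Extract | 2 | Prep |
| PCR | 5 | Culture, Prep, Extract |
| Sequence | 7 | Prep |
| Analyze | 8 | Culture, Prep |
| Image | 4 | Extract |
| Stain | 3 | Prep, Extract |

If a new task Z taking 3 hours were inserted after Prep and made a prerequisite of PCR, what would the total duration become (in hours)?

Originally the lab experiment takes 18 hours.
With Z inserted, PCR now waits for max(Culture, Prep, Extract, Z).
New critical path: Prep→Culture→Analyze = 9+1+8 = 18 ⇒ 18 hours.

18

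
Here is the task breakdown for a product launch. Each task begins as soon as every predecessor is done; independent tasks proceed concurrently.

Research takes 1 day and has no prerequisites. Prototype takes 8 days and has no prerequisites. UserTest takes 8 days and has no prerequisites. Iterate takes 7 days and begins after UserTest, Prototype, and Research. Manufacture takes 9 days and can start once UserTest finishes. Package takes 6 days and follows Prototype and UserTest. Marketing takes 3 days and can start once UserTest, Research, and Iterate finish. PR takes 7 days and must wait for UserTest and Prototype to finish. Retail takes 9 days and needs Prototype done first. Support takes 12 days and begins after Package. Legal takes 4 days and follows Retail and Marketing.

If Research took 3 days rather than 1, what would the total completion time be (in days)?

26

As given, the longest chain is Prototype→Package→Support = 8+6+12 = 26, so the finish is 26 days.
Research has 11 days of float (longest path through it is 15).
That remains the longest chain; total 26 days.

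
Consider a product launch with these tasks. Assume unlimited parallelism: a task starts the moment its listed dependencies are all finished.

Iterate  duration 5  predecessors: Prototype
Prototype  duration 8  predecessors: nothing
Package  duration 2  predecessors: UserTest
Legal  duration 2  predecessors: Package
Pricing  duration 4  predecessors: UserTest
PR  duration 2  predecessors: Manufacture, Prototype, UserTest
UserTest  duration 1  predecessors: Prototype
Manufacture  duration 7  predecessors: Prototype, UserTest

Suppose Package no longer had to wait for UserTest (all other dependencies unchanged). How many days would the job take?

With the dependency in place, Prototype→UserTest→Manufacture→PR = 8+1+7+2 = 18 sets the finish at 18 days.
Without UserTest→Package, Package's earliest start moves from 9 to 0.
After: Prototype→UserTest→Manufacture→PR = 8+1+7+2 = 18 → 18 days.

18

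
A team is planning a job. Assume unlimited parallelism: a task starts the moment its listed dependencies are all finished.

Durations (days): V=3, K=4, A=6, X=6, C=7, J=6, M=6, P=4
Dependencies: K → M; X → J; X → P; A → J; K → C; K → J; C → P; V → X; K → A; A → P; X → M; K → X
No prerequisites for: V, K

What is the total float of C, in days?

1

The longest chain is K→A→J = 4+6+6 = 16; overall finish 16 days.
Longest path through C: 15 days (earliest finish 11, latest finish 12).
Float = 16 − 15 = 1.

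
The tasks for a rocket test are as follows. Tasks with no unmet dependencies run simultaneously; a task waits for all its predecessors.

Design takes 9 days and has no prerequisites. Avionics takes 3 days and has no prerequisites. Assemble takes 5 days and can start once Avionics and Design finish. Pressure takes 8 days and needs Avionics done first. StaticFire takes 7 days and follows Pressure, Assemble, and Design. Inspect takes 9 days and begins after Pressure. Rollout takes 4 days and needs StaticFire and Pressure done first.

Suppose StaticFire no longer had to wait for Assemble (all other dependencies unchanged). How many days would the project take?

Before: longest chain Design→Assemble→StaticFire→Rollout = 9+5+7+4 = 25, finish 25.
Without Assemble→StaticFire, StaticFire's earliest start moves from 14 to 11.
The longest chain is now Avionics→Pressure→StaticFire→Rollout = 3+8+7+4 = 22, so the project takes 22 days.

22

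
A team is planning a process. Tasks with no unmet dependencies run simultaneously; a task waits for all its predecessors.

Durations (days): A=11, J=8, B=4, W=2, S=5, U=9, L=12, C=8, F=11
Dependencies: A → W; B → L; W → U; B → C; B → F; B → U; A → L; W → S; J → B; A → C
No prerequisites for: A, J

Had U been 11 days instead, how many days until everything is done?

24

The binding path is J→B→L = 8+4+12 = 24; finish at 24 days.
The longest path through U is only 22 days, so U has float 2.
Now A→W→U = 11+2+11 = 24 is longest, so the finish becomes 24 days.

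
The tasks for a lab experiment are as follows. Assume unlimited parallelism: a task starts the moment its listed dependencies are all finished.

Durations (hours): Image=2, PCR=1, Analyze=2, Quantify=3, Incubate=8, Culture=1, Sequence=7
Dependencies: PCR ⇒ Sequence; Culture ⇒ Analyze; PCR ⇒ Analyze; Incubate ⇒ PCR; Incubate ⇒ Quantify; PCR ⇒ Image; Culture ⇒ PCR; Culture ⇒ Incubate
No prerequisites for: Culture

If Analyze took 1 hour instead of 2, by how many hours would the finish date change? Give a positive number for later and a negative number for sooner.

Baseline: Culture→Incubate→PCR→Sequence = 1+8+1+7 = 17 → 17 hours.
Analyze has 5 hours of float (longest path through it is 12).
No other chain overtakes it, so the finish is 17 hours.
Change in finish: 17 − 17 = +0 hours.

0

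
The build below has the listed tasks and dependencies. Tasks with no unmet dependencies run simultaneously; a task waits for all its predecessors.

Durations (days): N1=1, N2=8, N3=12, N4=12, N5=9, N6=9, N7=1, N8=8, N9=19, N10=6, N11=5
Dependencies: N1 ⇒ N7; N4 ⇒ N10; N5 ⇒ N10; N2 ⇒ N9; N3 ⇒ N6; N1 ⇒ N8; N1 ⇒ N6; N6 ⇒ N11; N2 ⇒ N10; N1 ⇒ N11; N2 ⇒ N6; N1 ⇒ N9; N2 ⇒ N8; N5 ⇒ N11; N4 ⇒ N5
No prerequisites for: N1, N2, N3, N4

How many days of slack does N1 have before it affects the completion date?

7

Critical path: N2→N9 = 8+19 = 27, so the finish is 27 days.
Longest path through N1: 20 days (earliest finish 1, latest finish 8).
So N1 can slip 8 − 1 = 7 days.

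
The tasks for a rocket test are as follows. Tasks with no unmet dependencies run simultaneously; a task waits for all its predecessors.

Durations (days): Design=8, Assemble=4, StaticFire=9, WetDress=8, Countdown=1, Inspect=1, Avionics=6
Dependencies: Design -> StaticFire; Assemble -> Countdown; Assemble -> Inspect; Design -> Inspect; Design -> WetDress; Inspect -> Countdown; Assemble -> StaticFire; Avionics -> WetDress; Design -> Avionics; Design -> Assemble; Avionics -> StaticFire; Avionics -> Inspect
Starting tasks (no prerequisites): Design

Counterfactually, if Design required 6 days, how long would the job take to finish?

21

Baseline: Design→Avionics→StaticFire = 8+6+9 = 23 → 23 days.
Design is on the critical path; changing it to 6 makes that path 21 days.
That remains the longest chain; total 21 days.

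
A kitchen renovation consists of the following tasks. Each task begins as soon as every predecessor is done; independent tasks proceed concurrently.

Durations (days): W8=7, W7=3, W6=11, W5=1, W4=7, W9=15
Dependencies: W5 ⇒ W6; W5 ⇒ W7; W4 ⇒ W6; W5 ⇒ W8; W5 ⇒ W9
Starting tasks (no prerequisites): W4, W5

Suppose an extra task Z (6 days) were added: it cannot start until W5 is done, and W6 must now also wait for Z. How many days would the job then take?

Originally the job takes 18 days.
With Z inserted, W6 now waits for max(W5, W4, Z).
New critical path: W4→W6 = 7+11 = 18 ⇒ 18 days.

18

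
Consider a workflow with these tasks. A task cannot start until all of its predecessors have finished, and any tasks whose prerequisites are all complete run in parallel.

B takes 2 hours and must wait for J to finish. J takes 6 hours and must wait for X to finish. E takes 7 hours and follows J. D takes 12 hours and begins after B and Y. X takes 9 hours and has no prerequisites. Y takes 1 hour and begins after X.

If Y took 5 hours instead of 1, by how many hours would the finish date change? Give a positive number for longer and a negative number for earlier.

As given, the longest chain is X→J→B→D = 9+6+2+12 = 29, so the finish is 29 hours.
Y is off the critical path — its longest chain is 22 hours, giving 7 of slack.
That remains the longest chain; total 29 hours.
Change in finish: 29 − 29 = +0 hours.

0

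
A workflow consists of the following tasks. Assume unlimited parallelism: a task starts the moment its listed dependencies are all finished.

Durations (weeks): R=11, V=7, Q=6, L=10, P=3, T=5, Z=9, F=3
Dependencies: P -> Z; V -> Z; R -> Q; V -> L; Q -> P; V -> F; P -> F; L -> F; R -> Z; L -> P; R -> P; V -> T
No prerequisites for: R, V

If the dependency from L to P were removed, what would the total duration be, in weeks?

29

With the dependency in place, R→Q→P→Z = 11+6+3+9 = 29 sets the finish at 29 weeks.
Dropping L→P doesn't change P's earliest start (17); another predecessor still binds.
New critical path: R→Q→P→Z = 11+6+3+9 = 29 ⇒ 29 weeks.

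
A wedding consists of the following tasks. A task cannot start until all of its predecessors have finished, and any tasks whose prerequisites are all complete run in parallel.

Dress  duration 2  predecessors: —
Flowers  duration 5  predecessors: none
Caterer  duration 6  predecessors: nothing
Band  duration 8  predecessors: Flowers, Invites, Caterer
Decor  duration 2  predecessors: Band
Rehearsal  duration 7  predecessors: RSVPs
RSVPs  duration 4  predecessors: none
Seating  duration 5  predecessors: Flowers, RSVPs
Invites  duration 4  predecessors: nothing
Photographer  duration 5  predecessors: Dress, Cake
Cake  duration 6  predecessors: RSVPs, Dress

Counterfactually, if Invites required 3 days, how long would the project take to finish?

16

Critical path before the change: Caterer→Band→Decor = 6+8+2 = 16 giving 16 days.
Invites has 2 days of float (longest path through it is 14).
No other chain overtakes it, so the finish is 16 days.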